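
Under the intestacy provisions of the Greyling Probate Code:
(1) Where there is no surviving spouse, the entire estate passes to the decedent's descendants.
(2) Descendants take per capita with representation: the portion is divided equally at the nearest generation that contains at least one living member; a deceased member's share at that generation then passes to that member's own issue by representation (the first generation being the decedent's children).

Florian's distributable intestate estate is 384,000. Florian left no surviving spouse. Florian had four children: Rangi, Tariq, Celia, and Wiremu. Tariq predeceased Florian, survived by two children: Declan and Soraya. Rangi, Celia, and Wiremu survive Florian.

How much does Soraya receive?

Soraya receives 48,000.

The entire 384,000 passes to the descendants.
That amount (384,000) is divided into 4 shares of 96,000: Rangi, Celia, and Wiremu each take 96,000; Tariq's 96,000 share passes to Tariq's issue.
Tariq's share (96,000) is divided into 2 shares of 48,000: Declan and Soraya each take 48,000.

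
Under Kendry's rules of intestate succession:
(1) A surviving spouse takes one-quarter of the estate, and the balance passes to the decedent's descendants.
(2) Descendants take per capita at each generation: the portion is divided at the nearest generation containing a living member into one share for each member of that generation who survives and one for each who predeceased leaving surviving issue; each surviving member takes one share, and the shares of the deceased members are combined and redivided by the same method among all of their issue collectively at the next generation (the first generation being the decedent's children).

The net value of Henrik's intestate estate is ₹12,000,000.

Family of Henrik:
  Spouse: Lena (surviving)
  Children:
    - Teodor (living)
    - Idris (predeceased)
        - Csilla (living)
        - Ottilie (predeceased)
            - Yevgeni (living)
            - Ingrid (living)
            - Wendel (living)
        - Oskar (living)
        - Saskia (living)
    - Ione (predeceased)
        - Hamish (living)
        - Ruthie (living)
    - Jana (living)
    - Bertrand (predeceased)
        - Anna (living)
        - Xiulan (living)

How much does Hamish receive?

Hamish receives ₹675,000.

Lena takes one-quarter of ₹12,000,000 = ₹3,000,000. The remaining ₹9,000,000 passes to the descendants.
The descendants' portion (₹9,000,000) is divided at the children's generation into 5 shares of ₹1,800,000. Teodor and Jana each take ₹1,800,000. The 3 shares of the deceased (Idris, Ione, and Bertrand) are combined into a pool of ₹5,400,000.
That pool (₹5,400,000) is divided at the grandchildren's generation into 8 shares of ₹675,000. Csilla, Oskar, Saskia, Hamish, Ruthie, Anna, and Xiulan each take ₹675,000. The remaining share for the deceased Ottilie (₹675,000) is carried to the next generation.
That pool (₹675,000) is divided at the great-grandchildren's generation equally among Yevgeni, Ingrid, and Wendel: ₹225,000 each.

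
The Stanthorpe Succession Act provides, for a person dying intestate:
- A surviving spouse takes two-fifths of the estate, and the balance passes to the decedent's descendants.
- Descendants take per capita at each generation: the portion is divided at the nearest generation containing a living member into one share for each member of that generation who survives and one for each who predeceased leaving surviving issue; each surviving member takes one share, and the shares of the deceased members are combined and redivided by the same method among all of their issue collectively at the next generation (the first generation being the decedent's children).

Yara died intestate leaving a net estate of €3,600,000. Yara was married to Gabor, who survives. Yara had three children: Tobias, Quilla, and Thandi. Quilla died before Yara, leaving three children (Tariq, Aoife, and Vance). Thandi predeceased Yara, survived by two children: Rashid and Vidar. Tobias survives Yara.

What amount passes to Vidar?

Vidar receives €288,000.

Gabor takes two-fifths of €3,600,000 = €1,440,000. The remaining €2,160,000 passes to the descendants.
The descendants' portion (€2,160,000) is divided at the children's generation into 3 shares of €720,000. Tobias takes €720,000. The 2 shares of the deceased (Quilla and Thandi) are combined into a pool of €1,440,000.
That pool (€1,440,000) is divided at the grandchildren's generation equally among Tariq, Aoife, Vance, Rashid, and Vidar: €288,000 each.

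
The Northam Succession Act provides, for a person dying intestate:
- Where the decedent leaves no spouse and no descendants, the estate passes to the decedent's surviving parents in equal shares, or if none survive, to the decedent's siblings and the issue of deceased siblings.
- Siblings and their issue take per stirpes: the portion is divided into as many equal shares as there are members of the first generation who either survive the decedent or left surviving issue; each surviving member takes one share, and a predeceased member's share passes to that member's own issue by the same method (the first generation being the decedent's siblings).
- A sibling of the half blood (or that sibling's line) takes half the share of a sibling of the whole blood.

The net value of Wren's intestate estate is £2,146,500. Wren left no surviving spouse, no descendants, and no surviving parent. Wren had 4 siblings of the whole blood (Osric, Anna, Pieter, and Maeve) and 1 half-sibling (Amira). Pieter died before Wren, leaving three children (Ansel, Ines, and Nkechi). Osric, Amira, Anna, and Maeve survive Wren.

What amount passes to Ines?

The entire £2,146,500 passes to the siblings and their issue.
Counting each half-blood sibling's line as half a unit, there are 9/2 units in £2,146,500, so one unit is £477,000. Whole-blood lines (Osric, Anna, Pieter, and Maeve) take £477,000 each; half-blood lines (Amira) take £238,500 each.
Pieter's share (£477,000) is divided into 3 shares of £159,000: Ansel, Ines, and Nkechi each take £159,000.

Ines receives £159,000.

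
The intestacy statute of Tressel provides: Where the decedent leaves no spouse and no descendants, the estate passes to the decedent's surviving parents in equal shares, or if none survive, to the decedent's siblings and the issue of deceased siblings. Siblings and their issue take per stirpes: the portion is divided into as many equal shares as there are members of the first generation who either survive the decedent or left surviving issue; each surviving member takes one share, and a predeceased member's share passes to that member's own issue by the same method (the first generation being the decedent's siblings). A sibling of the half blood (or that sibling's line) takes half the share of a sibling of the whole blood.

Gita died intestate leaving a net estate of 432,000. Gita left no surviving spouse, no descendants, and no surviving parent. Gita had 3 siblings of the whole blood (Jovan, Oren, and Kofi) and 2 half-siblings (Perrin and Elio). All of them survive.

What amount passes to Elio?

The entire 432,000 passes to the siblings and their issue.
Counting each half-blood sibling's line as half a unit, there are 4 units in 432,000, so one unit is 108,000. Whole-blood lines (Jovan, Oren, and Kofi) take 108,000 each; half-blood lines (Perrin and Elio) take 54,000 each.

Elio receives 54,000.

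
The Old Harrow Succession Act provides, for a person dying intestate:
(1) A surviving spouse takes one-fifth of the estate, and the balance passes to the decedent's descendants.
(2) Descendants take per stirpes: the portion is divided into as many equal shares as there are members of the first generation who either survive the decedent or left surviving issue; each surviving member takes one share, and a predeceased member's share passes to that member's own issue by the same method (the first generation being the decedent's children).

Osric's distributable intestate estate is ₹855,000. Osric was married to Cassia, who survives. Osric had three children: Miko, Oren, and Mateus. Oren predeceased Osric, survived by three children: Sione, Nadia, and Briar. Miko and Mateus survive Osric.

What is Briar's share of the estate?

Cassia takes one-fifth of ₹855,000 = ₹171,000. The remaining ₹684,000 passes to the descendants.
The descendants' portion (₹684,000) is divided into 3 shares of ₹228,000: Miko and Mateus each take ₹228,000; Oren's ₹228,000 share passes to Oren's issue.
Oren's share (₹228,000) is divided into 3 shares of ₹76,000: Sione, Nadia, and Briar each take ₹76,000.

Briar receives ₹76,000.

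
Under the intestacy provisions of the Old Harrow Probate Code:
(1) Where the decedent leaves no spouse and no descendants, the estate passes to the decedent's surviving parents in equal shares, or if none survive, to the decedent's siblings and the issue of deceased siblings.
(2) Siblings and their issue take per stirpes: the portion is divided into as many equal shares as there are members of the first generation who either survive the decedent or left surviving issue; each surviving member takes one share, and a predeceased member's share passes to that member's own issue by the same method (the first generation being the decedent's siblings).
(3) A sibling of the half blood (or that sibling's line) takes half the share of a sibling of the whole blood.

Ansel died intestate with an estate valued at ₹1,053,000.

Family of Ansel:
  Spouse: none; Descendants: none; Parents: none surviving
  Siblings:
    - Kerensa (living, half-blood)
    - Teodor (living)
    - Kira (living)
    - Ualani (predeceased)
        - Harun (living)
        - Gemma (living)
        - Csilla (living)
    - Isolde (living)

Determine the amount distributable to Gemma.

The entire ₹1,053,000 passes to the siblings and their issue.
Counting each half-blood sibling's line as half a unit, there are 9/2 units in ₹1,053,000, so one unit is ₹234,000. Whole-blood lines (Teodor, Kira, Ualani, and Isolde) take ₹234,000 each; half-blood lines (Kerensa) take ₹117,000 each.
Ualani's share (₹234,000) is divided into 3 shares of ₹78,000: Harun, Gemma, and Csilla each take ₹78,000.

Gemma receives ₹78,000.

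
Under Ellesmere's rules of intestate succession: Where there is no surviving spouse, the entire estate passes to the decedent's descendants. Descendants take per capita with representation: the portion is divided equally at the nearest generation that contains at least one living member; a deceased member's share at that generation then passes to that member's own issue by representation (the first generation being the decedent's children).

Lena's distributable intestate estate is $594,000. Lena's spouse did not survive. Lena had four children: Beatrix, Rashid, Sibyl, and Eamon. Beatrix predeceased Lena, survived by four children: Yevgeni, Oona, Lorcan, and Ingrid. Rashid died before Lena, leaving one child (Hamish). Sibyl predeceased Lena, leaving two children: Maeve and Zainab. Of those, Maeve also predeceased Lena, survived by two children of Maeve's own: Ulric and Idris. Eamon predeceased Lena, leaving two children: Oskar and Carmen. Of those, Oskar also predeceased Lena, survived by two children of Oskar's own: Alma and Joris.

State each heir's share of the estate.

Yevgeni: $66,000; Oona: $66,000; Lorcan: $66,000; Ingrid: $66,000; Hamish: $66,000; Ulric: $33,000; Idris: $33,000; Zainab: $66,000; Alma: $33,000; Joris: $33,000; Carmen: $66,000

The entire $594,000 passes to the descendants.
No child survives, so the initial division is made at the grandchildren's generation.
That amount ($594,000) is divided into 9 shares of $66,000: Yevgeni, Oona, Lorcan, Ingrid, Hamish, Zainab, and Carmen each take $66,000; Maeve's $66,000 share passes to Maeve's issue; Oskar's $66,000 share passes to Oskar's issue.
Maeve's share ($66,000) is divided into 2 shares of $33,000: Ulric and Idris each take $33,000.
Oskar's share ($66,000) is divided into 2 shares of $33,000: Alma and Joris each take $33,000.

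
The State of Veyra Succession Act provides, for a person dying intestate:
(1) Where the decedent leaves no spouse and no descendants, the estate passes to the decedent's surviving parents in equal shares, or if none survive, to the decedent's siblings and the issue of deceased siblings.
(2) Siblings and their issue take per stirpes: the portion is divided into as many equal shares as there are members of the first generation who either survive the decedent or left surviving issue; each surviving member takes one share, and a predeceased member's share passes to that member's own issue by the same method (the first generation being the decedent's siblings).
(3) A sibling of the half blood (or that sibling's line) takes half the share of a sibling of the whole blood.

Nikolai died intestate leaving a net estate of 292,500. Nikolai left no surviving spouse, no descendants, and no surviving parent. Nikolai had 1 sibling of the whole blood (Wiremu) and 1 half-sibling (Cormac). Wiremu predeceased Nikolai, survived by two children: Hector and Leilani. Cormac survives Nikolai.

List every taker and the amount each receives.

Cormac: 97,500; Hector: 97,500; Leilani: 97,500

The entire 292,500 passes to the siblings and their issue.
Counting each half-blood sibling's line as half a unit, there are 3/2 units in 292,500, so one unit is 195,000. Whole-blood lines (Wiremu) take 195,000 each; half-blood lines (Cormac) take 97,500 each.
Wiremu's share (195,000) is divided into 2 shares of 97,500: Hector and Leilani each take 97,500.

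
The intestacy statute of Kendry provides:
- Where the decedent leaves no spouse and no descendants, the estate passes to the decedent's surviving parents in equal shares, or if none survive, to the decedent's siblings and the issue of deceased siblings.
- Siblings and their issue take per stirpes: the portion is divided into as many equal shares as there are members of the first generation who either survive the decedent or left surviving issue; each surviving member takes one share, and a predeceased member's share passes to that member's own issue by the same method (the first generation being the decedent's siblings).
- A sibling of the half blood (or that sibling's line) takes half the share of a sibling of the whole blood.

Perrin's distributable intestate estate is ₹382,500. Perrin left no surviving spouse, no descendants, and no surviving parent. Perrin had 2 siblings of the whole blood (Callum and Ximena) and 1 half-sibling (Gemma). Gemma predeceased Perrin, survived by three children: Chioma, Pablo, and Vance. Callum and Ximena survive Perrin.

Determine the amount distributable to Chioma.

Chioma receives ₹25,500.

The entire ₹382,500 passes to the siblings and their issue.
Counting each half-blood sibling's line as half a unit, there are 5/2 units in ₹382,500, so one unit is ₹153,000. Whole-blood lines (Callum and Ximena) take ₹153,000 each; half-blood lines (Gemma) take ₹76,500 each.
Gemma's share (₹76,500) is divided into 3 shares of ₹25,500: Chioma, Pablo, and Vance each take ₹25,500.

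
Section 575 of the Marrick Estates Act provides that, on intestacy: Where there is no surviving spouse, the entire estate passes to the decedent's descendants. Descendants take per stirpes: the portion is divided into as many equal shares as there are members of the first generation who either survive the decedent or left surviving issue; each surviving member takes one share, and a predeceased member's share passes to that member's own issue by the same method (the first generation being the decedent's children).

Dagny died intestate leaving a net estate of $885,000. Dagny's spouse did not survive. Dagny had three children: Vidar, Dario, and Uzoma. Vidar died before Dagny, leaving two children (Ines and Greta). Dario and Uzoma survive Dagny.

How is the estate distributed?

The entire $885,000 passes to the descendants.
That amount ($885,000) is divided into 3 shares of $295,000: Dario and Uzoma each take $295,000; Vidar's $295,000 share passes to Vidar's issue.
Vidar's share ($295,000) is divided into 2 shares of $147,500: Ines and Greta each take $147,500.

Ines: $147,500; Greta: $147,500; Dario: $295,000; Uzoma: $295,000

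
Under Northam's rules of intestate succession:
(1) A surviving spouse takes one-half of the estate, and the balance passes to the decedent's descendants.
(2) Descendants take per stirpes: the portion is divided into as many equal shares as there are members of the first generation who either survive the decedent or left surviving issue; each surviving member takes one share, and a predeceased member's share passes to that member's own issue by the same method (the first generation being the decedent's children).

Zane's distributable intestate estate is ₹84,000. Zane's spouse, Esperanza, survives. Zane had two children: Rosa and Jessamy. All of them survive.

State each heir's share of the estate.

Esperanza takes one-half of ₹84,000 = ₹42,000. The remaining ₹42,000 passes to the descendants.
The descendants' portion (₹42,000) is divided into 2 shares of ₹21,000: Rosa and Jessamy each take ₹21,000.

Esperanza: ₹42,000; Rosa: ₹21,000; Jessamy: ₹21,000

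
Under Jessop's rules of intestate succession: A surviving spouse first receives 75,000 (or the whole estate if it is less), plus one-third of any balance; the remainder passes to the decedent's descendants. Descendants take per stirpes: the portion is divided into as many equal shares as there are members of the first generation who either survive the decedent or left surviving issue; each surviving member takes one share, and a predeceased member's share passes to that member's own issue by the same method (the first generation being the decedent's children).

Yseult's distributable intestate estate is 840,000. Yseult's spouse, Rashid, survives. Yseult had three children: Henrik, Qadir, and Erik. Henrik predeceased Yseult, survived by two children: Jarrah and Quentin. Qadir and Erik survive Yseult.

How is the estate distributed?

Rashid first takes 75,000, leaving a balance of 765,000. Rashid then takes one-third of the balance (255,000), for a total of 330,000. The remaining 510,000 passes to the descendants.
The descendants' portion (510,000) is divided into 3 shares of 170,000: Qadir and Erik each take 170,000; Henrik's 170,000 share passes to Henrik's issue.
Henrik's share (170,000) is divided into 2 shares of 85,000: Jarrah and Quentin each take 85,000.

Rashid: 330,000; Jarrah: 85,000; Quentin: 85,000; Qadir: 170,000; Erik: 170,000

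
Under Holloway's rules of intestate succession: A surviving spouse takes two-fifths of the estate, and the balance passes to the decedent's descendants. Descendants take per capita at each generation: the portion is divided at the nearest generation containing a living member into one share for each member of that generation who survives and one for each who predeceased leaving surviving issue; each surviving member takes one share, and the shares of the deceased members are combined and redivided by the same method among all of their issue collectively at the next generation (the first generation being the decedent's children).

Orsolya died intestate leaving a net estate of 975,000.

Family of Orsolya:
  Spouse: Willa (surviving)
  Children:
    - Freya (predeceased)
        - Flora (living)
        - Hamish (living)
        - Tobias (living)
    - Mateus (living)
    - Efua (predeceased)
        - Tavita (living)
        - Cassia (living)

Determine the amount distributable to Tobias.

Willa takes two-fifths of 975,000 = 390,000. The remaining 585,000 passes to the descendants.
The descendants' portion (585,000) is divided at the children's generation into 3 shares of 195,000. Mateus takes 195,000. The 2 shares of the deceased (Freya and Efua) are combined into a pool of 390,000.
That pool (390,000) is divided at the grandchildren's generation equally among Flora, Hamish, Tobias, Tavita, and Cassia: 78,000 each.

Tobias receives 78,000.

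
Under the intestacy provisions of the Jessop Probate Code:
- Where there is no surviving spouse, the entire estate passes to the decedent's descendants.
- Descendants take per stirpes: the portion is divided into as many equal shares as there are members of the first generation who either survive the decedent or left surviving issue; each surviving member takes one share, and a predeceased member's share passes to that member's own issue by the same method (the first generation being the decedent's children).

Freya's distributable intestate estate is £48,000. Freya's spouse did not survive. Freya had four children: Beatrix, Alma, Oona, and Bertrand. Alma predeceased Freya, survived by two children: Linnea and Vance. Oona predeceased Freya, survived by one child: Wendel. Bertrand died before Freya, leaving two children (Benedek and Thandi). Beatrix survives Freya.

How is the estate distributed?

Beatrix: £12,000; Linnea: £6,000; Vance: £6,000; Wendel: £12,000; Benedek: £6,000; Thandi: £6,000

The entire £48,000 passes to the descendants.
That amount (£48,000) is divided into 4 shares of £12,000: Beatrix takes £12,000; Alma's £12,000 share passes to Alma's issue; Oona's £12,000 share passes to Oona's issue; Bertrand's £12,000 share passes to Bertrand's issue.
Alma's share (£12,000) is divided into 2 shares of £6,000: Linnea and Vance each take £6,000.
Oona's share (£12,000) passes entirely to Wendel.
Bertrand's share (£12,000) is divided into 2 shares of £6,000: Benedek and Thandi each take £6,000.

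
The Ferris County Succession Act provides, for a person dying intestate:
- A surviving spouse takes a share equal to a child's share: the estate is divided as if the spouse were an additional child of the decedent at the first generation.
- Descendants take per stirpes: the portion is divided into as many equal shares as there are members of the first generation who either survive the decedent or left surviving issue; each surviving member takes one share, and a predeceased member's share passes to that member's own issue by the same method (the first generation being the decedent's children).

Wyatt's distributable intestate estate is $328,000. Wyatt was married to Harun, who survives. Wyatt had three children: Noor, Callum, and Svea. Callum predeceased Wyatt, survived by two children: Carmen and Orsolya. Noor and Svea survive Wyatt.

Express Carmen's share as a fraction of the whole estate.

The spouse counts as an additional share at the children's level, so there are 4 primary shares of $82,000. Harun takes one such share ($82,000).
The children's combined portion ($246,000) is divided into 3 shares of $82,000: Noor and Svea each take $82,000; Callum's $82,000 share passes to Callum's issue.
Callum's share ($82,000) is divided into 2 shares of $41,000: Carmen and Orsolya each take $41,000.

Carmen receives 1/8 of the estate.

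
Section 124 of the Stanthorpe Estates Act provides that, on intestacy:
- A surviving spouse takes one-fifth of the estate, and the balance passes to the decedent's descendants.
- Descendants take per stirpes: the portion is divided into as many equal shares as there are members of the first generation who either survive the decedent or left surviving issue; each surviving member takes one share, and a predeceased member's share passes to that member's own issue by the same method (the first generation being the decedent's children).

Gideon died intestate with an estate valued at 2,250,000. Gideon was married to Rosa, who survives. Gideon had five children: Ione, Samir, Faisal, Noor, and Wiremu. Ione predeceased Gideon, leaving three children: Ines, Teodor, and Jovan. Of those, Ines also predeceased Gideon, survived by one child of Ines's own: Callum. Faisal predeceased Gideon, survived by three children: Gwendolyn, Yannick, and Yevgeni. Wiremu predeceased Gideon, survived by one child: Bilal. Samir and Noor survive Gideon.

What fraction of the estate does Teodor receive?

Teodor receives 4/75 of the estate.

Rosa takes one-fifth of 2,250,000 = 450,000. The remaining 1,800,000 passes to the descendants.
The descendants' portion (1,800,000) is divided into 5 shares of 360,000: Samir and Noor each take 360,000; Ione's 360,000 share passes to Ione's issue; Faisal's 360,000 share passes to Faisal's issue; Wiremu's 360,000 share passes to Wiremu's issue.
Ione's share (360,000) is divided into 3 shares of 120,000: Teodor and Jovan each take 120,000; Ines's 120,000 share passes to Ines's issue.
Ines's share (120,000) passes entirely to Callum.
Faisal's share (360,000) is divided into 3 shares of 120,000: Gwendolyn, Yannick, and Yevgeni each take 120,000.
Wiremu's share (360,000) passes entirely to Bilal.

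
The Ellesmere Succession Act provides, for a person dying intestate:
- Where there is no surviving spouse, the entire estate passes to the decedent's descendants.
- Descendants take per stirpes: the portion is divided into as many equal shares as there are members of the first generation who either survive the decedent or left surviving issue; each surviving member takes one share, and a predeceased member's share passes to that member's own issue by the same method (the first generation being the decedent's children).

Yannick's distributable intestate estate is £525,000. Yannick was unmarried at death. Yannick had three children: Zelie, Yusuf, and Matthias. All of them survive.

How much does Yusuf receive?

Yusuf receives £175,000.

The entire £525,000 passes to the descendants.
That amount (£525,000) is divided into 3 shares of £175,000: Zelie, Yusuf, and Matthias each take £175,000.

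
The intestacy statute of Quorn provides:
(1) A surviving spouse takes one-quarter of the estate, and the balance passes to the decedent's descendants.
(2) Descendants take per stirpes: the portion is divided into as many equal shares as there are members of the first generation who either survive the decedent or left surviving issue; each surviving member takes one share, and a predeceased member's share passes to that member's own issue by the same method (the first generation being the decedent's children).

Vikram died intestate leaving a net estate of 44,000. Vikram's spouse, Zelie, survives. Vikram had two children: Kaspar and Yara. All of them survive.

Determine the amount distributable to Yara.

Zelie takes one-quarter of 44,000 = 11,000. The remaining 33,000 passes to the descendants.
The descendants' portion (33,000) is divided into 2 shares of 16,500: Kaspar and Yara each take 16,500.

Yara receives 16,500.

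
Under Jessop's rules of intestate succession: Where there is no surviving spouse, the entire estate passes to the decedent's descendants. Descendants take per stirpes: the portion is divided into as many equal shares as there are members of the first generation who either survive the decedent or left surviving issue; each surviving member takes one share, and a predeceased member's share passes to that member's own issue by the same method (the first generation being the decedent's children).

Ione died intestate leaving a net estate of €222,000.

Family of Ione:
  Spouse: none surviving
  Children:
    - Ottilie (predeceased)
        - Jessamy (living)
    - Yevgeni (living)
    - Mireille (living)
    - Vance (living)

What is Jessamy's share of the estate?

The entire €222,000 passes to the descendants.
That amount (€222,000) is divided into 4 shares of €55,500: Yevgeni, Mireille, and Vance each take €55,500; Ottilie's €55,500 share passes to Ottilie's issue.
Ottilie's share (€55,500) passes entirely to Jessamy.

Jessamy receives €55,500.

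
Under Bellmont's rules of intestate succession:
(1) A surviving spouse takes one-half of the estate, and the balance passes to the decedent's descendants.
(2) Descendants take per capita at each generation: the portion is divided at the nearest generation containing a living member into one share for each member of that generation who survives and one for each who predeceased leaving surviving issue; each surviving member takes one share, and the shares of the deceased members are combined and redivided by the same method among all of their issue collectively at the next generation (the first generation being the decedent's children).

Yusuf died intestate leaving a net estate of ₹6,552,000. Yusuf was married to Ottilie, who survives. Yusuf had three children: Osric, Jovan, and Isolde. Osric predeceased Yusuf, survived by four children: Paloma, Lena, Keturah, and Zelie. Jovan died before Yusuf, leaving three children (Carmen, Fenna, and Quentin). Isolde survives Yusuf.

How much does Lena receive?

Lena receives ₹312,000.

Ottilie takes one-half of ₹6,552,000 = ₹3,276,000. The remaining ₹3,276,000 passes to the descendants.
The descendants' portion (₹3,276,000) is divided at the children's generation into 3 shares of ₹1,092,000. Isolde takes ₹1,092,000. The 2 shares of the deceased (Osric and Jovan) are combined into a pool of ₹2,184,000.
That pool (₹2,184,000) is divided at the grandchildren's generation equally among Paloma, Lena, Keturah, Zelie, Carmen, Fenna, and Quentin: ₹312,000 each.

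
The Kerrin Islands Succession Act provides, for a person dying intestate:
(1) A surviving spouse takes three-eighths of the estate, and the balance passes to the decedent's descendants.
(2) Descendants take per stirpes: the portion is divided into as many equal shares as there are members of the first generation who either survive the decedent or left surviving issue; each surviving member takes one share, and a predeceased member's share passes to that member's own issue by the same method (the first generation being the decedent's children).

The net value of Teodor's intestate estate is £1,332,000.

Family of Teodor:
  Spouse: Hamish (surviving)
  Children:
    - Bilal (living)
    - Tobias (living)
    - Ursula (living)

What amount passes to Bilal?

Hamish takes three-eighths of £1,332,000 = £499,500. The remaining £832,500 passes to the descendants.
The descendants' portion (£832,500) is divided into 3 shares of £277,500: Bilal, Tobias, and Ursula each take £277,500.

Bilal receives £277,500.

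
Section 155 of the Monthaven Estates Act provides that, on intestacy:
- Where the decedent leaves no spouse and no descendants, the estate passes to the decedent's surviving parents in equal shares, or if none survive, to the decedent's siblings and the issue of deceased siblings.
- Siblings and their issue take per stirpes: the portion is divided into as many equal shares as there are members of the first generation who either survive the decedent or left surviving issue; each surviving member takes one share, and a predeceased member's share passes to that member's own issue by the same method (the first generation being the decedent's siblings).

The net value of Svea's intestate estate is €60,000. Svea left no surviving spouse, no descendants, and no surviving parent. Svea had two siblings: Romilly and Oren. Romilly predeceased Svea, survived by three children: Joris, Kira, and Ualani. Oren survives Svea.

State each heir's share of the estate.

The entire €60,000 passes to the siblings and their issue.
That amount (€60,000) is divided into 2 shares of €30,000: Oren takes €30,000; Romilly's €30,000 share passes to Romilly's issue.
Romilly's share (€30,000) is divided into 3 shares of €10,000: Joris, Kira, and Ualani each take €10,000.

Joris: €10,000; Kira: €10,000; Ualani: €10,000; Oren: €30,000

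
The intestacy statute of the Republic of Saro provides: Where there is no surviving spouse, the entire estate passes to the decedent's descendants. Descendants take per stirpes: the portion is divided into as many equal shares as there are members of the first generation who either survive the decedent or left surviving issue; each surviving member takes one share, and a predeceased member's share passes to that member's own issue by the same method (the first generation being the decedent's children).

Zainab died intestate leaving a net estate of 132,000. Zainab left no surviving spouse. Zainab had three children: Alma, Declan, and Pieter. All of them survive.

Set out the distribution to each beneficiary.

The entire 132,000 passes to the descendants.
That amount (132,000) is divided into 3 shares of 44,000: Alma, Declan, and Pieter each take 44,000.

Alma: 44,000; Declan: 44,000; Pieter: 44,000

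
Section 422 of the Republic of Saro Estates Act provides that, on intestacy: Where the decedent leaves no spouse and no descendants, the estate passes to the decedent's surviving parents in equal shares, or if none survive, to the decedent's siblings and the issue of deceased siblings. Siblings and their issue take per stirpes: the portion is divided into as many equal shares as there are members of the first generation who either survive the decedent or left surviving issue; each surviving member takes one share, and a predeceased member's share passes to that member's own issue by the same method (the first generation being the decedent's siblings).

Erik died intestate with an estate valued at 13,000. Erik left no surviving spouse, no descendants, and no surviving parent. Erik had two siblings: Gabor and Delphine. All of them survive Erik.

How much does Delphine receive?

The entire 13,000 passes to the siblings and their issue.
That amount (13,000) is divided into 2 shares of 6,500: Gabor and Delphine each take 6,500.

Delphine receives 6,500.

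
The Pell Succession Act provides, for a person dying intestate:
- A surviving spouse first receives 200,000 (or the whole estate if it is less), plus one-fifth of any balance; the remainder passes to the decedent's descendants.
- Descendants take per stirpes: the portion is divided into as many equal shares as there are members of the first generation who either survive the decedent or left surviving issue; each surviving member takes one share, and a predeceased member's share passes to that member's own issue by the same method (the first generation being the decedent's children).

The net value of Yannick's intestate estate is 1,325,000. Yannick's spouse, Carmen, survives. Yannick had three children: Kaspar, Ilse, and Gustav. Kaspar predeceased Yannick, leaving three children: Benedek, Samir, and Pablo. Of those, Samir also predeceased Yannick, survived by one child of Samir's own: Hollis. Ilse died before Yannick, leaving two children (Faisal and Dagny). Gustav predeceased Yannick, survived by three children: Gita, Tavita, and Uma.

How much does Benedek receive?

Benedek receives 100,000.

Carmen first takes 200,000, leaving a balance of 1,125,000. Carmen then takes one-fifth of the balance (225,000), for a total of 425,000. The remaining 900,000 passes to the descendants.
The descendants' portion (900,000) is divided into 3 shares of 300,000: Kaspar's 300,000 share passes to Kaspar's issue; Ilse's 300,000 share passes to Ilse's issue; Gustav's 300,000 share passes to Gustav's issue.
Kaspar's share (300,000) is divided into 3 shares of 100,000: Benedek and Pablo each take 100,000; Samir's 100,000 share passes to Samir's issue.
Samir's share (100,000) passes entirely to Hollis.
Ilse's share (300,000) is divided into 2 shares of 150,000: Faisal and Dagny each take 150,000.
Gustav's share (300,000) is divided into 3 shares of 100,000: Gita, Tavita, and Uma each take 100,000.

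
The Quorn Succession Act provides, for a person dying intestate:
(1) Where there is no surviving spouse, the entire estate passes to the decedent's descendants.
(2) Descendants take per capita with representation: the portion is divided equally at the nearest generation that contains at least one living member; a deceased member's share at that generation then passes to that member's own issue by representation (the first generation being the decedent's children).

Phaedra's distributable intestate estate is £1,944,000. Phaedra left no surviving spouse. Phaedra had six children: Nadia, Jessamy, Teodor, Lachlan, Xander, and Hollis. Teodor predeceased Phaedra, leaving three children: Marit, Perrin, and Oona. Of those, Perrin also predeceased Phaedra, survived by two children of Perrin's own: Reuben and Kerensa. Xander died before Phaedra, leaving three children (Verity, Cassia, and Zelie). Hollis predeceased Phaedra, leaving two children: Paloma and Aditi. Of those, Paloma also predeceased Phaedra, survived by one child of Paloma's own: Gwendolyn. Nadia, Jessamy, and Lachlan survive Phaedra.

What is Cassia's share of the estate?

Cassia receives £108,000.

The entire £1,944,000 passes to the descendants.
That amount (£1,944,000) is divided into 6 shares of £324,000: Nadia, Jessamy, and Lachlan each take £324,000; Teodor's £324,000 share passes to Teodor's issue; Xander's £324,000 share passes to Xander's issue; Hollis's £324,000 share passes to Hollis's issue.
Teodor's share (£324,000) is divided into 3 shares of £108,000: Marit and Oona each take £108,000; Perrin's £108,000 share passes to Perrin's issue.
Perrin's share (£108,000) is divided into 2 shares of £54,000: Reuben and Kerensa each take £54,000.
Xander's share (£324,000) is divided into 3 shares of £108,000: Verity, Cassia, and Zelie each take £108,000.
Hollis's share (£324,000) is divided into 2 shares of £162,000: Aditi takes £162,000; Paloma's £162,000 share passes to Paloma's issue.
Paloma's share (£162,000) passes entirely to Gwendolyn.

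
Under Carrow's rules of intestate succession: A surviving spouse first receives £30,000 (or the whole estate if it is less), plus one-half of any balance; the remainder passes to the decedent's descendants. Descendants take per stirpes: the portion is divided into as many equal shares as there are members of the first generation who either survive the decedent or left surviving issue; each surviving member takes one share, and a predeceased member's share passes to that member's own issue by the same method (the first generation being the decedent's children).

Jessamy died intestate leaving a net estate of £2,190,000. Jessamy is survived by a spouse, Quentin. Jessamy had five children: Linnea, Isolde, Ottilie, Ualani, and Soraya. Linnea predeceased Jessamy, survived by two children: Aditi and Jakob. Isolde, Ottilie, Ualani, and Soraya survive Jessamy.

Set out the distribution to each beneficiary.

Quentin: £1,110,000; Aditi: £108,000; Jakob: £108,000; Isolde: £216,000; Ottilie: £216,000; Ualani: £216,000; Soraya: £216,000

Quentin first takes £30,000, leaving a balance of £2,160,000. Quentin then takes one-half of the balance (£1,080,000), for a total of £1,110,000. The remaining £1,080,000 passes to the descendants.
The descendants' portion (£1,080,000) is divided into 5 shares of £216,000: Isolde, Ottilie, Ualani, and Soraya each take £216,000; Linnea's £216,000 share passes to Linnea's issue.
Linnea's share (£216,000) is divided into 2 shares of £108,000: Aditi and Jakob each take £108,000.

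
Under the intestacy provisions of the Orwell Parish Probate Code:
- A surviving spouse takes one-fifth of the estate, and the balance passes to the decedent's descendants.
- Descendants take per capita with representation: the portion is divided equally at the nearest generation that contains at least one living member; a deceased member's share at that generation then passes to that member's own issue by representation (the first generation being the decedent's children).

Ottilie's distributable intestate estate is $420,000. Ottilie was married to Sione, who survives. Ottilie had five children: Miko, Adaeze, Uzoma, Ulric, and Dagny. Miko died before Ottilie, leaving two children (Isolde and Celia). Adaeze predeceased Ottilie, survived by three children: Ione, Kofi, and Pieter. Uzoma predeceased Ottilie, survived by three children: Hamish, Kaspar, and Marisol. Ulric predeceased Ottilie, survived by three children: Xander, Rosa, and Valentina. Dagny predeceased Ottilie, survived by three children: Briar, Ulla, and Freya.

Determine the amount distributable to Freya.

Sione takes one-fifth of $420,000 = $84,000. The remaining $336,000 passes to the descendants.
No child survives, so the initial division is made at the grandchildren's generation.
The descendants' portion ($336,000) is divided into 14 shares of $24,000: Isolde, Celia, Ione, Kofi, Pieter, Hamish, Kaspar, Marisol, Xander, Rosa, Valentina, Briar, Ulla, and Freya each take $24,000.

Freya receives $24,000.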